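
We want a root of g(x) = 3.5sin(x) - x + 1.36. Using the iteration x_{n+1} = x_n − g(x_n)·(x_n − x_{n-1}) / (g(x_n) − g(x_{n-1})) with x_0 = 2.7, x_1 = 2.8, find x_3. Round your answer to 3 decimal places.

2.737

g(2.7) = 0.15583, g(2.8) = -0.26754
x_2 = 2.80000 − (-0.26754)·(2.80000 − 2.70000) / (-0.26754 − 0.15583) = 2.80000 − (-0.02675)/(-0.42337) = 2.73681
g(2.73681) = 0.00157
x_3 = 2.73681 − 0.00157·(2.73681 − 2.80000) / (0.00157 − (-0.26754)) = 2.73681 − (-0.00010)/(0.26911) = 2.73718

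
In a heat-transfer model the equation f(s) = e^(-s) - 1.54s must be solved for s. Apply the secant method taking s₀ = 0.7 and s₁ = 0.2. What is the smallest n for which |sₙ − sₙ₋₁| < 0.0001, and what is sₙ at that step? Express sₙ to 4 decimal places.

n = 5, sₙ = 0.4247

f(0.7) = -0.581415, f(0.2) = 0.510731
s₂ = 0.200000 − 0.510731·(-0.500000)/(1.092145) = 0.433820;  |Δ| = 0.233820
f(0.433820) = -0.020054
s₃ = 0.433820 − (-0.020054)·(0.233820)/(-0.530785) = 0.424986;  |Δ| = 0.008834
f(0.424986) = -0.000699
s₄ = 0.424986 − (-0.000699)·(-0.008834)/(0.019354) = 0.424667;  |Δ| = 0.000319
f(0.424667) = 0.000001
s₅ = 0.424667 − 0.000001·(-0.000319)/(0.000700) = 0.424667;  |Δ| = 0.000000
|s₅ − s₄| = 0.000000 < 0.0001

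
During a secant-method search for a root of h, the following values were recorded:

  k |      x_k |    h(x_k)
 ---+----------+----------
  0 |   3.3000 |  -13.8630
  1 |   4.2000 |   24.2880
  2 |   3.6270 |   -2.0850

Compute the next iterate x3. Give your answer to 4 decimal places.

3.6723

x3 = 3.6270 − (-2.0850)·(3.6270 − 4.2000) / (-2.0850 − 24.2880)
   = 3.6270 − (1.194705)/(-26.373000) = 3.672300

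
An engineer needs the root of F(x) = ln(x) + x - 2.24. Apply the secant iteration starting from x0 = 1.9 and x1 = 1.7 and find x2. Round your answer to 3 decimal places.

1.706

F(1.9) = 0.30185, F(1.7) = -0.00937
x2 = 1.70000 − (-0.00937)·(1.70000 − 1.90000) / (-0.00937 − 0.30185) = 1.70000 − (0.00187)/(-0.31123) = 1.70602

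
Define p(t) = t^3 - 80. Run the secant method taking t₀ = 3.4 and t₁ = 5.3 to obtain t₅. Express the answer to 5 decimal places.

p(3.4) = -40.6960000, p(5.3) = 68.8770000
t₂ = 5.3000000 − 68.8770000·(5.3000000 − 3.4000000) / (68.8770000 − (-40.6960000)) = 5.3000000 − (130.8663000)/(109.5730000) = 4.1056702
p(4.1056702) = -10.7926566
t₃ = 4.1056702 − (-10.7926566)·(4.1056702 − 5.3000000) / (-10.7926566 − 68.8770000) = 4.1056702 − (12.8899914)/(-79.6696566) = 4.2674632
p(4.2674632) = -2.2841956
t₄ = 4.2674632 − (-2.2841956)·(4.2674632 − 4.1056702) / (-2.2841956 − (-10.7926566)) = 4.2674632 − (-0.3695668)/(8.5084610) = 4.3108984
p(4.3108984) = 0.1130671
t₅ = 4.3108984 − 0.1130671·(4.3108984 − 4.2674632) / (0.1130671 − (-2.2841956)) = 4.3108984 − (0.0049111)/(2.3972627) = 4.3088498

4.30885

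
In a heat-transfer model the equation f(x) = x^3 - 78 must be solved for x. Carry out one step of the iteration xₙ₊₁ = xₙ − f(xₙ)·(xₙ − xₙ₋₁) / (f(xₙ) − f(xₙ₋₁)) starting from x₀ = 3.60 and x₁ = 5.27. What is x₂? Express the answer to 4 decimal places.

f(3.60) = -31.344000, f(5.27) = 68.363183
x₂ = 5.270000 − 68.363183·(5.270000 − 3.600000) / (68.363183 − (-31.344000)) = 5.270000 − (114.166516)/(99.707183) = 4.124982

4.1250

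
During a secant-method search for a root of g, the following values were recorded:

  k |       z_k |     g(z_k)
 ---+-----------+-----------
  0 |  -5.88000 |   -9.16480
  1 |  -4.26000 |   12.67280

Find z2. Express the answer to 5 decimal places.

-5.20012

z2 = -4.26000 − 12.67280·(-4.26000 − (-5.88000)) / (12.67280 − (-9.16480))
   = -4.26000 − (20.5299360)/(21.8376000) = -5.2001187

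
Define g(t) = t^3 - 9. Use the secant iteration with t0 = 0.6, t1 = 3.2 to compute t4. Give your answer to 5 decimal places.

2.28513

g(0.6) = -8.7840000, g(3.2) = 23.7680000
t2 = 3.2000000 − 23.7680000·(3.2000000 − 0.6000000) / (23.7680000 − (-8.7840000)) = 3.2000000 − (61.7968000)/(32.5520000) = 1.3015974
g(1.3015974) = -6.7948910
t3 = 1.3015974 − (-6.7948910)·(1.3015974 − 3.2000000) / (-6.7948910 − 23.7680000) = 1.3015974 − (12.8994384)/(-30.5628910) = 1.7236596
g(1.7236596) = -3.8790035
t4 = 1.7236596 − (-3.8790035)·(1.7236596 − 1.3015974) / (-3.8790035 − (-6.7948910)) = 1.7236596 − (-1.6371804)/(2.9158875) = 2.2851286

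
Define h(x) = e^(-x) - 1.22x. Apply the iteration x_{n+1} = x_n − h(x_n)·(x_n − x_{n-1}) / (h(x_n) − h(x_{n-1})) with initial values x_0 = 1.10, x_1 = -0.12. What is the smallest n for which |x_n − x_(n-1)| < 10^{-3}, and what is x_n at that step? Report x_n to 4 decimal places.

n = 5, x_n = 0.4981

h(1.10) = -1.009129, h(-0.12) = 1.273897
x_2 = -0.120000 − 1.273897·(-1.220000)/(2.283026) = 0.560743;  |Δ| = 0.680743
h(0.560743) = -0.113322
x_3 = 0.560743 − (-0.113322)·(0.680743)/(-1.387219) = 0.505133;  |Δ| = 0.055610
h(0.505133) = -0.012837
x_4 = 0.505133 − (-0.012837)·(-0.055610)/(0.100485) = 0.498029;  |Δ| = 0.007104
h(0.498029) = 0.000132
x_5 = 0.498029 − 0.000132·(-0.007104)/(0.012970) = 0.498101;  |Δ| = 0.000072
|x_5 − x_4| = 0.000072 < 10^{-3}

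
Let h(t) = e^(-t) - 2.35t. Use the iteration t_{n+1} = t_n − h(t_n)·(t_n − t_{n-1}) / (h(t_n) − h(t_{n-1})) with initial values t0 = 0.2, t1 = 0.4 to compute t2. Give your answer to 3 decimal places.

0.313

h(0.2) = 0.34873, h(0.4) = -0.26968
t2 = 0.40000 − (-0.26968)·(0.40000 − 0.20000) / (-0.26968 − 0.34873) = 0.40000 − (-0.05394)/(-0.61841) = 0.31278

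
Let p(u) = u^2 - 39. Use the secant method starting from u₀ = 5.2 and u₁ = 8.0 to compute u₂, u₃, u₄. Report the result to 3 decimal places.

p(5.2) = -11.96000, p(8.0) = 25.00000
u₂ = 8.00000 − 25.00000·(8.00000 − 5.20000) / (25.00000 − (-11.96000)) = 8.00000 − (70.00000)/(36.96000) = 6.10606
p(6.10606) = -1.71602
u₃ = 6.10606 − (-1.71602)·(6.10606 − 8.00000) / (-1.71602 − 25.00000) = 6.10606 − (3.25005)/(-26.71602) = 6.22771
p(6.22771) = -0.21560
u₄ = 6.22771 − (-0.21560)·(6.22771 − 6.10606) / (-0.21560 − (-1.71602)) = 6.22771 − (-0.02623)/(1.50042) = 6.24519

6.106, 6.228, 6.245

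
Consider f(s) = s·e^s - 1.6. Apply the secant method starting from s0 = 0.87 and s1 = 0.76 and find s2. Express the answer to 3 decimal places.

0.754

f(0.87) = 0.47661, f(0.76) = 0.02509
s2 = 0.76000 − 0.02509·(0.76000 − 0.87000) / (0.02509 − 0.47661) = 0.76000 − (-0.00276)/(-0.45152) = 0.75389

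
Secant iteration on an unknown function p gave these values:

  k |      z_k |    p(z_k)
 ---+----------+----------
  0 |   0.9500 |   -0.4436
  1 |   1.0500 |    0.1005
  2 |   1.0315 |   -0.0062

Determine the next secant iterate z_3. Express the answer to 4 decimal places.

z_3 = 1.0315 − (-0.0062)·(1.0315 − 1.0500) / (-0.0062 − 0.1005)
   = 1.0315 − (0.000115)/(-0.106700) = 1.032575

1.0326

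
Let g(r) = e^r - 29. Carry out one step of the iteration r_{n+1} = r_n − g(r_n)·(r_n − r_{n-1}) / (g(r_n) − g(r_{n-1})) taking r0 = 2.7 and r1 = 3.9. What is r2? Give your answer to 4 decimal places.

g(2.7) = -14.120268, g(3.9) = 20.402449
r2 = 3.900000 − 20.402449·(3.900000 − 2.700000) / (20.402449 − (-14.120268)) = 3.900000 − (24.482939)/(34.522717) = 3.190817

3.1908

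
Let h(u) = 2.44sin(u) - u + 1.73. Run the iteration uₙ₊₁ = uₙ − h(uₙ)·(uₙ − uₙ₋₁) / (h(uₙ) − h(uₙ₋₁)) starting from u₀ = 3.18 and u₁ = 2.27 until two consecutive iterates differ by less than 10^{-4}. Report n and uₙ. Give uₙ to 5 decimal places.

h(3.18) = -1.5436909, h(2.27) = 1.3274661
u₂ = 2.2700000 − 1.3274661·(-0.9100000)/(2.8711570) = 2.6907343;  |Δ| = 0.4207343
h(2.6907343) = 0.1024672
u₃ = 2.6907343 − 0.1024672·(0.4207343)/(-1.2249989) = 2.7259273;  |Δ| = 0.0351931
h(2.7259273) = -0.0106585
u₄ = 2.7259273 − (-0.0106585)·(0.0351931)/(-0.1131257) = 2.7226115;  |Δ| = 0.0033158
h(2.7226115) = 0.0000536
u₅ = 2.7226115 − 0.0000536·(-0.0033158)/(0.0107121) = 2.7226281;  |Δ| = 0.0000166
|u₅ − u₄| = 0.0000166 < 10^{-4}

n = 5, uₙ = 2.72263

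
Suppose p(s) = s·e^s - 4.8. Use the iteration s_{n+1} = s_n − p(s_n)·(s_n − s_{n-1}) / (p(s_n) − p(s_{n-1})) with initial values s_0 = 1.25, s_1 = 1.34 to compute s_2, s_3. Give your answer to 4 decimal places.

1.3021, 1.3035

p(1.25) = -0.437071, p(1.34) = 0.317518
s_2 = 1.340000 − 0.317518·(1.340000 − 1.250000) / (0.317518 − (-0.437071)) = 1.340000 − (0.028577)/(0.754590) = 1.302130
p(1.302130) = -0.011915
s_3 = 1.302130 − (-0.011915)·(1.302130 − 1.340000) / (-0.011915 − 0.317518) = 1.302130 − (0.000451)/(-0.329433) = 1.303499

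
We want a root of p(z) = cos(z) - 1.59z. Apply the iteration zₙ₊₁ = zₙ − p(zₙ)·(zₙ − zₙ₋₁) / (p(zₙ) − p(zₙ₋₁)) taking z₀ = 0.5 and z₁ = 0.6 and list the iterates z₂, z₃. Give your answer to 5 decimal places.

0.53909, 0.53957

p(0.5) = 0.0825826, p(0.6) = -0.1286644
z₂ = 0.6000000 − (-0.1286644)·(0.6000000 − 0.5000000) / (-0.1286644 − 0.0825826) = 0.6000000 − (-0.0128664)/(-0.2112469) = 0.5390929
p(0.5390929) = 0.0010170
z₃ = 0.5390929 − 0.0010170·(0.5390929 − 0.6000000) / (0.0010170 − (-0.1286644)) = 0.5390929 − (-0.0000619)/(0.1296814) = 0.5395705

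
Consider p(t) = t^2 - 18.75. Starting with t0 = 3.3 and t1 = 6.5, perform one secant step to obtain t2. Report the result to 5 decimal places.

4.10204

p(3.3) = -7.8600000, p(6.5) = 23.5000000
t2 = 6.5000000 − 23.5000000·(6.5000000 − 3.3000000) / (23.5000000 − (-7.8600000)) = 6.5000000 − (75.2000000)/(31.3600000) = 4.1020408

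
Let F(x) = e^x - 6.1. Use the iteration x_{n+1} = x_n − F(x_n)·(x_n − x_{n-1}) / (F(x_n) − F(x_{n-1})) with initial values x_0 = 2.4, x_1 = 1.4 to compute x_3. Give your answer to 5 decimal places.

F(2.4) = 4.9231764, F(1.4) = -2.0448000
x_2 = 1.4000000 − (-2.0448000)·(1.4000000 − 2.4000000) / (-2.0448000 − 4.9231764) = 1.4000000 − (2.0448000)/(-6.9679764) = 1.6934568
F(1.6934568) = -0.6617528
x_3 = 1.6934568 − (-0.6617528)·(1.6934568 − 1.4000000) / (-0.6617528 − (-2.0448000)) = 1.6934568 − (-0.1941959)/(1.3830472) = 1.8338684

1.83387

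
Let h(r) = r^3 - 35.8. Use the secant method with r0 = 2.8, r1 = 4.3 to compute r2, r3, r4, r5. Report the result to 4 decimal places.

h(2.8) = -13.848000, h(4.3) = 43.707000
r2 = 4.300000 − 43.707000·(4.300000 − 2.800000) / (43.707000 − (-13.848000)) = 4.300000 − (65.560500)/(57.555000) = 3.160907
h(3.160907) = -4.218327
r3 = 3.160907 − (-4.218327)·(3.160907 − 4.300000) / (-4.218327 − 43.707000) = 3.160907 − (4.805067)/(-47.925327) = 3.261168
h(3.261168) = -1.116756
r4 = 3.261168 − (-1.116756)·(3.261168 − 3.160907) / (-1.116756 − (-4.218327)) = 3.261168 − (-0.111968)/(3.101571) = 3.297269
h(3.297269) = 0.047845
r5 = 3.297269 − 0.047845·(3.297269 − 3.261168) / (0.047845 − (-1.116756)) = 3.297269 − (0.001727)/(1.164601) = 3.295786

3.1609, 3.2612, 3.2973, 3.2958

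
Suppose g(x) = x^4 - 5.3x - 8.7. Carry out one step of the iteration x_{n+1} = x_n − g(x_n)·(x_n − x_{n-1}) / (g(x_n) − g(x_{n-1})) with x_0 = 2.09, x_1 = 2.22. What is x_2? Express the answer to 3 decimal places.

2.110

g(2.09) = -0.69670, g(2.22) = 3.82313
x_2 = 2.22000 − 3.82313·(2.22000 − 2.09000) / (3.82313 − (-0.69670)) = 2.22000 − (0.49701)/(4.51983) = 2.11004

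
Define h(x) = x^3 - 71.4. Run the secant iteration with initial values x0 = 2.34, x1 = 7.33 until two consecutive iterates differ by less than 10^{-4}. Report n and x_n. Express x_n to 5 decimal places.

h(2.34) = -58.5870960, h(7.33) = 322.4328370
x2 = 7.3300000 − 322.4328370·(4.9900000)/(381.0199330) = 3.1072817;  |Δ| = 4.2227183
h(3.1072817) = -41.3985761
x3 = 3.1072817 − (-41.3985761)·(-4.2227183)/(-363.8314131) = 3.5877639;  |Δ| = 0.4804822
h(3.5877639) = -25.2181248
x4 = 3.5877639 − (-25.2181248)·(0.4804822)/(16.1804512) = 4.3366219;  |Δ| = 0.7488580
h(4.3366219) = 10.1557674
x5 = 4.3366219 − 10.1557674·(0.7488580)/(35.3738922) = 4.1216264;  |Δ| = 0.2149955
h(4.1216264) = -1.3826177
x6 = 4.1216264 − (-1.3826177)·(-0.2149955)/(-11.5383851) = 4.1473888;  |Δ| = 0.0257624
h(4.1473888) = -0.0614537
x7 = 4.1473888 − (-0.0614537)·(0.0257624)/(1.3211639) = 4.1485871;  |Δ| = 0.0011983
h(4.1485871) = 0.0004012
x8 = 4.1485871 − 0.0004012·(0.0011983)/(0.0618549) = 4.1485794;  |Δ| = 0.0000078
|x8 − x7| = 0.0000078 < 10^{-4}

n = 8, x_n = 4.14858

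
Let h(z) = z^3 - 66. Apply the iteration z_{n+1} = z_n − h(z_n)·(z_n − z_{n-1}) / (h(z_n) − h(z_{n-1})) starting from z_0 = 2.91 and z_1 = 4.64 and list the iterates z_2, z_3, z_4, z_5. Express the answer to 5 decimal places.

3.86075, 4.01630, 4.04239, 4.04123

h(2.91) = -41.3578290, h(4.64) = 33.8973440
z_2 = 4.6400000 − 33.8973440·(4.6400000 − 2.9100000) / (33.8973440 − (-41.3578290)) = 4.6400000 − (58.6424051)/(75.2551730) = 3.8607525
h(3.8607525) = -8.4539014
z_3 = 3.8607525 − (-8.4539014)·(3.8607525 − 4.6400000) / (-8.4539014 − 33.8973440) = 3.8607525 − (6.5876815)/(-42.3512454) = 4.0163012
h(4.0163012) = -1.2143487
z_4 = 4.0163012 − (-1.2143487)·(4.0163012 − 3.8607525) / (-1.2143487 − (-8.4539014)) = 4.0163012 − (-0.1888904)/(7.2395527) = 4.0423927
h(4.0423927) = 0.0564893
z_5 = 4.0423927 − 0.0564893·(4.0423927 − 4.0163012) / (0.0564893 − (-1.2143487)) = 4.0423927 − (0.0014739)/(1.2708380) = 4.0412329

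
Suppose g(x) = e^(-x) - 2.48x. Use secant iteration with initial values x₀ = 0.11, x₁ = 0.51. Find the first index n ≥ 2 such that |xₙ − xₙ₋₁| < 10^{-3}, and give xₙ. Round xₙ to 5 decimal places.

n = 4, xₙ = 0.29901

g(0.11) = 0.6230341, g(0.51) = -0.6643044
x₂ = 0.5100000 − (-0.6643044)·(0.4000000)/(-1.2873386) = 0.3035883;  |Δ| = 0.2064117
g(0.3035883) = -0.0147342
x₃ = 0.3035883 − (-0.0147342)·(-0.2064117)/(0.6495702) = 0.2989062;  |Δ| = 0.0046820
g(0.2989062) = 0.0003415
x₄ = 0.2989062 − 0.0003415·(-0.0046820)/(0.0150757) = 0.2990123;  |Δ| = 0.0001060
|x₄ − x₃| = 0.0001060 < 10^{-3}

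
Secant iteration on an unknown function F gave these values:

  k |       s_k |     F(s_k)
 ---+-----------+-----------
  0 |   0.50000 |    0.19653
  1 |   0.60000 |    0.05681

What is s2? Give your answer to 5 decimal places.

s2 = 0.60000 − 0.05681·(0.60000 − 0.50000) / (0.05681 − 0.19653)
   = 0.60000 − (0.0056810)/(-0.1397200) = 0.6406599

0.64066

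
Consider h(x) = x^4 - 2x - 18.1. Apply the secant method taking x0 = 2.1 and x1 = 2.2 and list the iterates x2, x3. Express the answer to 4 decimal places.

h(2.1) = -2.851900, h(2.2) = 0.925600
x2 = 2.200000 − 0.925600·(2.200000 − 2.100000) / (0.925600 − (-2.851900)) = 2.200000 − (0.092560)/(3.777500) = 2.175497
h(2.175497) = -0.051718
x3 = 2.175497 − (-0.051718)·(2.175497 − 2.200000) / (-0.051718 − 0.925600) = 2.175497 − (0.001267)/(-0.977318) = 2.176794

2.1755, 2.1768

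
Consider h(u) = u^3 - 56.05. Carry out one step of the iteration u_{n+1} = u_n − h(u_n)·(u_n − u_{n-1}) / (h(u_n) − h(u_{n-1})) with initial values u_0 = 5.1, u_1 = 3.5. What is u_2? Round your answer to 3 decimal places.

h(5.1) = 76.60100, h(3.5) = -13.17500
u_2 = 3.50000 − (-13.17500)·(3.50000 − 5.10000) / (-13.17500 − 76.60100) = 3.50000 − (21.08000)/(-89.77600) = 3.73481

3.735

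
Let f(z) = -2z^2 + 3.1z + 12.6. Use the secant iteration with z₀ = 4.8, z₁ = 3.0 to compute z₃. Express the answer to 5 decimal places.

3.40949

f(4.8) = -18.6000000, f(3.0) = 3.9000000
z₂ = 3.0000000 − 3.9000000·(3.0000000 − 4.8000000) / (3.9000000 − (-18.6000000)) = 3.0000000 − (-7.0200000)/(22.5000000) = 3.3120000
f(3.3120000) = 0.9285120
z₃ = 3.3120000 − 0.9285120·(3.3120000 − 3.0000000) / (0.9285120 − 3.9000000) = 3.3120000 − (0.2896957)/(-2.9714880) = 3.4094918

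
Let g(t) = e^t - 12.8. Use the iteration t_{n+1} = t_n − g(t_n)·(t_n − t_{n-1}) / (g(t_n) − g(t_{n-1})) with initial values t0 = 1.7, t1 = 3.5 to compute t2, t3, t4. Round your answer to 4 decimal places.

2.1771, 2.3938, 2.5811

g(1.7) = -7.326053, g(3.5) = 20.315452
t2 = 3.500000 − 20.315452·(3.500000 − 1.700000) / (20.315452 − (-7.326053)) = 3.500000 − (36.567814)/(27.641505) = 2.177069
g(2.177069) = -3.979588
t3 = 2.177069 − (-3.979588)·(2.177069 − 3.500000) / (-3.979588 − 20.315452) = 2.177069 − (5.264721)/(-24.295040) = 2.393768
g(2.393768) = -1.845306
t4 = 2.393768 − (-1.845306)·(2.393768 − 2.177069) / (-1.845306 − (-3.979588)) = 2.393768 − (-0.399877)/(2.134282) = 2.581127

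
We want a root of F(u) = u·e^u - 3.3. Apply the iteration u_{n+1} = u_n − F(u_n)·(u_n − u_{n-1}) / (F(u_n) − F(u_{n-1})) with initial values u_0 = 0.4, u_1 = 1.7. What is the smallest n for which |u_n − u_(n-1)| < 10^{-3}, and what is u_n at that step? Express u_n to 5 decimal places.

F(0.4) = -2.7032701, F(1.7) = 6.0057106
u_2 = 1.7000000 − 6.0057106·(1.3000000)/(8.7089807) = 0.8035204;  |Δ| = 0.8964796
F(0.8035204) = -1.5054261
u_3 = 0.8035204 − (-1.5054261)·(-0.8964796)/(-7.5111366) = 0.9831981;  |Δ| = 0.1796777
F(0.9831981) = -0.6719204
u_4 = 0.9831981 − (-0.6719204)·(0.1796777)/(0.8335057) = 1.1280430;  |Δ| = 0.1448450
F(1.1280430) = 0.1852067
u_5 = 1.1280430 − 0.1852067·(0.1448450)/(0.8571271) = 1.0967452;  |Δ| = 0.0312979
F(1.0967452) = -0.0159021
u_6 = 1.0967452 − (-0.0159021)·(-0.0312979)/(-0.2011088) = 1.0992199;  |Δ| = 0.0024748
F(1.0992199) = -0.0003357
u_7 = 1.0992199 − (-0.0003357)·(0.0024748)/(0.0155664) = 1.0992733;  |Δ| = 0.0000534
|u_7 − u_6| = 0.0000534 < 10^{-3}

n = 7, u_n = 1.09927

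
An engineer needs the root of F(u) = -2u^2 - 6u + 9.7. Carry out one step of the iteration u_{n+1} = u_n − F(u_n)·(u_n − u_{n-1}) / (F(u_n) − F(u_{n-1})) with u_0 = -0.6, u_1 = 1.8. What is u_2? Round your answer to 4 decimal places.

0.8976

F(-0.6) = 12.580000, F(1.8) = -7.580000
u_2 = 1.800000 − (-7.580000)·(1.800000 − (-0.600000)) / (-7.580000 − 12.580000) = 1.800000 − (-18.192000)/(-20.160000) = 0.897619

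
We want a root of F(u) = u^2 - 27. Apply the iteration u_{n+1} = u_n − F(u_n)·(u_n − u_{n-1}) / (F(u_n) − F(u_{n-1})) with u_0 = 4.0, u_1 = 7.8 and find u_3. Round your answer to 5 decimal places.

5.14217

F(4.0) = -11.0000000, F(7.8) = 33.8400000
u_2 = 7.8000000 − 33.8400000·(7.8000000 − 4.0000000) / (33.8400000 − (-11.0000000)) = 7.8000000 − (128.5920000)/(44.8400000) = 4.9322034
F(4.9322034) = -2.6733697
u_3 = 4.9322034 − (-2.6733697)·(4.9322034 − 7.8000000) / (-2.6733697 − 33.8400000) = 4.9322034 − (7.6666806)/(-36.5133697) = 5.1421725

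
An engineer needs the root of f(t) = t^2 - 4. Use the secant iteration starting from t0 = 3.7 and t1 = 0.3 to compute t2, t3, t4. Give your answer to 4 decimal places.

1.2775, 2.7786, 1.8613

f(3.7) = 9.690000, f(0.3) = -3.910000
t2 = 0.300000 − (-3.910000)·(0.300000 − 3.700000) / (-3.910000 − 9.690000) = 0.300000 − (13.294000)/(-13.600000) = 1.277500
f(1.277500) = -2.367994
t3 = 1.277500 − (-2.367994)·(1.277500 − 0.300000) / (-2.367994 − (-3.910000)) = 1.277500 − (-2.314714)/(1.542006) = 2.778605
f(2.778605) = 3.720648
t4 = 2.778605 − 3.720648·(2.778605 − 1.277500) / (3.720648 − (-2.367994)) = 2.778605 − (5.585085)/(6.088642) = 1.861310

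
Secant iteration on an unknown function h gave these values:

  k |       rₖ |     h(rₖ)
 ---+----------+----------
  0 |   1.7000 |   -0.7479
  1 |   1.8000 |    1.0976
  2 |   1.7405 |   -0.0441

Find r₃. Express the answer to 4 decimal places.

r₃ = 1.7405 − (-0.0441)·(1.7405 − 1.8000) / (-0.0441 − 1.0976)
   = 1.7405 − (0.002624)/(-1.141700) = 1.742798

1.7428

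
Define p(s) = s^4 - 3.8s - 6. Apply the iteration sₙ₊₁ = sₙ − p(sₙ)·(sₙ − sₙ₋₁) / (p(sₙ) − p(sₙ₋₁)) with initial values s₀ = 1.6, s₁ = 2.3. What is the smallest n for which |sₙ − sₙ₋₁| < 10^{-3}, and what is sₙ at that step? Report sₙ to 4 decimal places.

n = 6, sₙ = 1.9079

p(1.6) = -5.526400, p(2.3) = 13.244100
s₂ = 2.300000 − 13.244100·(0.700000)/(18.770500) = 1.806094;  |Δ| = 0.493906
p(1.806094) = -2.222681
s₃ = 1.806094 − (-2.222681)·(-0.493906)/(-15.466781) = 1.877071;  |Δ| = 0.070978
p(1.877071) = -0.718547
s₄ = 1.877071 − (-0.718547)·(0.070978)/(1.504133) = 1.910978;  |Δ| = 0.033907
p(1.910978) = 0.074206
s₅ = 1.910978 − 0.074206·(0.033907)/(0.792753) = 1.907805;  |Δ| = 0.003174
p(1.907805) = -0.002110
s₆ = 1.907805 − (-0.002110)·(-0.003174)/(-0.076316) = 1.907892;  |Δ| = 0.000088
|s₆ − s₅| = 0.000088 < 10^{-3}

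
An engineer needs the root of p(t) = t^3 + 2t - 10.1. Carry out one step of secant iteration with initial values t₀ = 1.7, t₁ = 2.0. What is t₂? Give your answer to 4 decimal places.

p(1.7) = -1.787000, p(2.0) = 1.900000
t₂ = 2.000000 − 1.900000·(2.000000 − 1.700000) / (1.900000 − (-1.787000)) = 2.000000 − (0.570000)/(3.687000) = 1.845403

1.8454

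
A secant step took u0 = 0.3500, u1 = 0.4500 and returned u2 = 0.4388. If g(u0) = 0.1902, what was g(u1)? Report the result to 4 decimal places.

-0.0240

The secant line through (0.3500, 0.1902) and (0.4500, g(u1)) crosses zero at u2 = 0.4388.
So (0.3500, 0.1902), (0.4500, g(u1)), (0.4388, 0) are collinear:
g(u1) = 0.1902 · (0.4500 − 0.4388) / (0.3500 − 0.4388) = 0.1902 · (0.011200)/(-0.088800) = -0.023989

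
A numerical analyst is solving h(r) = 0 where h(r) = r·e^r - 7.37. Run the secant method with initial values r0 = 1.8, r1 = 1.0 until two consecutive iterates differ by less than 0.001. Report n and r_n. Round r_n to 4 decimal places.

h(1.8) = 3.519365, h(1.0) = -4.651718
r2 = 1.000000 − (-4.651718)·(-0.800000)/(-8.171084) = 1.455432;  |Δ| = 0.455432
h(1.455432) = -1.131529
r3 = 1.455432 − (-1.131529)·(0.455432)/(3.520189) = 1.601826;  |Δ| = 0.146394
h(1.601826) = 0.578400
r4 = 1.601826 − 0.578400·(0.146394)/(1.709929) = 1.552307;  |Δ| = 0.049519
h(1.552307) = -0.039459
r5 = 1.552307 − (-0.039459)·(-0.049519)/(-0.617859) = 1.555470;  |Δ| = 0.003163
h(1.555470) = -0.001258
r6 = 1.555470 − (-0.001258)·(0.003163)/(0.038201) = 1.555574;  |Δ| = 0.000104
|r6 − r5| = 0.000104 < 0.001

n = 6, r_n = 1.5556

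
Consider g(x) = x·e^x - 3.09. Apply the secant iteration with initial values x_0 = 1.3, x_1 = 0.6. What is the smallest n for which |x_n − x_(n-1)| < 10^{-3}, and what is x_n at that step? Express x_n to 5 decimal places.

n = 6, x_n = 1.06510

g(1.3) = 1.6800857, g(0.6) = -1.9967287
x_2 = 0.6000000 − (-1.9967287)·(-0.7000000)/(-3.6768144) = 0.9801416;  |Δ| = 0.3801416
g(0.9801416) = -0.4780858
x_3 = 0.9801416 − (-0.4780858)·(0.3801416)/(1.5186429) = 1.0998144;  |Δ| = 0.1196728
g(1.0998144) = 0.2134120
x_4 = 1.0998144 − 0.2134120·(0.1196728)/(0.6914978) = 1.0628807;  |Δ| = 0.0369338
g(1.0628807) = -0.0132819
x_5 = 1.0628807 − (-0.0132819)·(-0.0369338)/(-0.2266939) = 1.0650446;  |Δ| = 0.0021639
g(1.0650446) = -0.0003394
x_6 = 1.0650446 − (-0.0003394)·(0.0021639)/(0.0129425) = 1.0651013;  |Δ| = 0.0000567
|x_6 − x_5| = 0.0000567 < 10^{-3}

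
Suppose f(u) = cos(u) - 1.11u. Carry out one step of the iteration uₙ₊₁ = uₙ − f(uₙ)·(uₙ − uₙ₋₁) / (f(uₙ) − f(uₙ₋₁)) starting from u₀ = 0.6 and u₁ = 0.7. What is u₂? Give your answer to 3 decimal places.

f(0.6) = 0.15934, f(0.7) = -0.01216
u₂ = 0.70000 − (-0.01216)·(0.70000 − 0.60000) / (-0.01216 − 0.15934) = 0.70000 − (-0.00122)/(-0.17149) = 0.69291

0.693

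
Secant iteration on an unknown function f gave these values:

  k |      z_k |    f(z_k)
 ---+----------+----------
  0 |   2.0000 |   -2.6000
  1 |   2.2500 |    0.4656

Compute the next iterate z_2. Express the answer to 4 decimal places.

z_2 = 2.2500 − 0.4656·(2.2500 − 2.0000) / (0.4656 − (-2.6000))
   = 2.2500 − (0.116400)/(3.065600) = 2.212030

2.2120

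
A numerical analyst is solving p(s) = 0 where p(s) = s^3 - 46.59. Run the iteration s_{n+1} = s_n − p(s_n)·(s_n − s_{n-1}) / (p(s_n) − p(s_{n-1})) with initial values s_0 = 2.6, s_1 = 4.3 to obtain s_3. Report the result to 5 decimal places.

3.56245

p(2.6) = -29.0140000, p(4.3) = 32.9170000
s_2 = 4.3000000 − 32.9170000·(4.3000000 − 2.6000000) / (32.9170000 − (-29.0140000)) = 4.3000000 − (55.9589000)/(61.9310000) = 3.3964315
p(3.3964315) = -7.4096253
s_3 = 3.3964315 − (-7.4096253)·(3.3964315 − 4.3000000) / (-7.4096253 − 32.9170000) = 3.3964315 − (6.6951039)/(-40.3266253) = 3.5624534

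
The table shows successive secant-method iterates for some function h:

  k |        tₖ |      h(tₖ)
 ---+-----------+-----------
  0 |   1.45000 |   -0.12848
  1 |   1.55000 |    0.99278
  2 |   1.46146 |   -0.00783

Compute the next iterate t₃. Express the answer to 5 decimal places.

1.46215

t₃ = 1.46146 − (-0.00783)·(1.46146 − 1.55000) / (-0.00783 − 0.99278)
   = 1.46146 − (0.0006933)/(-1.0006100) = 1.4621528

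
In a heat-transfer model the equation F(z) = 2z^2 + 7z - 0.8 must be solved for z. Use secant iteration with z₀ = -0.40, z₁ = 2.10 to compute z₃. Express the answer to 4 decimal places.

F(-0.40) = -3.280000, F(2.10) = 22.720000
z₂ = 2.100000 − 22.720000·(2.100000 − (-0.400000)) / (22.720000 − (-3.280000)) = 2.100000 − (56.800000)/(26.000000) = -0.084615
F(-0.084615) = -1.377988
z₃ = -0.084615 − (-1.377988)·(-0.084615 − 2.100000) / (-1.377988 − 22.720000) = -0.084615 − (3.010374)/(-24.097988) = 0.040307

0.0403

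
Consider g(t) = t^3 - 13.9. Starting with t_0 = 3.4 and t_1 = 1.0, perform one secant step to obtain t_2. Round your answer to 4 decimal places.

g(3.4) = 25.404000, g(1.0) = -12.900000
t_2 = 1.000000 − (-12.900000)·(1.000000 − 3.400000) / (-12.900000 − 25.404000) = 1.000000 − (30.960000)/(-38.304000) = 1.808271

1.8083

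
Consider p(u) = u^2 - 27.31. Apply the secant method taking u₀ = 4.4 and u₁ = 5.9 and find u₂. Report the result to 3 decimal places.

p(4.4) = -7.95000, p(5.9) = 7.50000
u₂ = 5.90000 − 7.50000·(5.90000 − 4.40000) / (7.50000 − (-7.95000)) = 5.90000 − (11.25000)/(15.45000) = 5.17184

5.172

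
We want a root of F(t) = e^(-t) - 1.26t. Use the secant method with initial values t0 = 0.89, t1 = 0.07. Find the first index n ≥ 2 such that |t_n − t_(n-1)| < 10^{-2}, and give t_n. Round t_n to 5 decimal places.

n = 4, t_n = 0.48744

F(0.89) = -0.7107442, F(0.07) = 0.8441938
t2 = 0.0700000 − 0.8441938·(-0.8200000)/(1.5549381) = 0.5151875;  |Δ| = 0.4451875
F(0.5151875) = -0.0517476
t3 = 0.5151875 − (-0.0517476)·(0.4451875)/(-0.8959414) = 0.4894744;  |Δ| = 0.0257130
F(0.4894744) = -0.0037893
t4 = 0.4894744 − (-0.0037893)·(-0.0257130)/(0.0479583) = 0.4874428;  |Δ| = 0.0020316
|t4 − t3| = 0.0020316 < 10^{-2}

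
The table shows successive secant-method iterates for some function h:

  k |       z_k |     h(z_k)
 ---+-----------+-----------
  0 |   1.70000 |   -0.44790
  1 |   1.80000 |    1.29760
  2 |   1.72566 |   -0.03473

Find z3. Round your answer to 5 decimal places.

z3 = 1.72566 − (-0.03473)·(1.72566 − 1.80000) / (-0.03473 − 1.29760)
   = 1.72566 − (0.0025818)/(-1.3323300) = 1.7275978

1.72760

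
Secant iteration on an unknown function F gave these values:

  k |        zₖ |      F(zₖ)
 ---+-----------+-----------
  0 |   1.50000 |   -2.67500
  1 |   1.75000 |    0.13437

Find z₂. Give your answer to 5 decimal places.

1.73804

z₂ = 1.75000 − 0.13437·(1.75000 − 1.50000) / (0.13437 − (-2.67500))
   = 1.75000 − (0.0335925)/(2.8093700) = 1.7380427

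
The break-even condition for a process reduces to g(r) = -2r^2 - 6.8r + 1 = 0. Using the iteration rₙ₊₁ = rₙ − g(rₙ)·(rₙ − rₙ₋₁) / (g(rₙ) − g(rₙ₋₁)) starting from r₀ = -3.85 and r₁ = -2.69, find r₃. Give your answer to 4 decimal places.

-3.5671

g(-3.85) = -2.465000, g(-2.69) = 4.819800
r₂ = -2.690000 − 4.819800·(-2.690000 − (-3.850000)) / (4.819800 − (-2.465000)) = -2.690000 − (5.590968)/(7.284800) = -3.457484
g(-3.457484) = 0.602499
r₃ = -3.457484 − 0.602499·(-3.457484 − (-2.690000)) / (0.602499 − 4.819800) = -3.457484 − (-0.462409)/(-4.217301) = -3.567130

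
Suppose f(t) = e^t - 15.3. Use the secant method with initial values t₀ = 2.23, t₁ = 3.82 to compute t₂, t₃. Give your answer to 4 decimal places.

2.4928, 2.6197

f(2.23) = -6.000134, f(3.82) = 30.304208
t₂ = 3.820000 − 30.304208·(3.820000 − 2.230000) / (30.304208 − (-6.000134)) = 3.820000 − (48.183691)/(36.304342) = 2.492784
f(2.492784) = -3.205094
t₃ = 2.492784 − (-3.205094)·(2.492784 − 3.820000) / (-3.205094 − 30.304208) = 2.492784 − (4.253851)/(-33.509303) = 2.619730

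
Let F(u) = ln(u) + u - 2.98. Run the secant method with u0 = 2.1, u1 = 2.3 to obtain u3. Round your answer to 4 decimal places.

F(2.1) = -0.138063, F(2.3) = 0.152909
u2 = 2.300000 − 0.152909·(2.300000 − 2.100000) / (0.152909 − (-0.138063)) = 2.300000 − (0.030582)/(0.290972) = 2.194898
F(2.194898) = 0.001033
u3 = 2.194898 − 0.001033·(2.194898 − 2.300000) / (0.001033 − 0.152909) = 2.194898 − (-0.000109)/(-0.151876) = 2.194183

2.1942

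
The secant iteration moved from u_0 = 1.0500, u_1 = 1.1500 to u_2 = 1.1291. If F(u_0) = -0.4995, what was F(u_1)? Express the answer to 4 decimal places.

The secant line through (1.0500, -0.4995) and (1.1500, F(u_1)) crosses zero at u_2 = 1.1291.
So (1.0500, -0.4995), (1.1500, F(u_1)), (1.1291, 0) are collinear:
F(u_1) = -0.4995 · (1.1500 − 1.1291) / (1.0500 − 1.1291) = -0.4995 · (0.020900)/(-0.079100) = 0.131979

0.1320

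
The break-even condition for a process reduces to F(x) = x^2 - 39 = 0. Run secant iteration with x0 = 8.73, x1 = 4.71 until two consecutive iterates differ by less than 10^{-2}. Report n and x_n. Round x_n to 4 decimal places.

F(8.73) = 37.212900, F(4.71) = -16.815900
x2 = 4.710000 − (-16.815900)·(-4.020000)/(-54.028800) = 5.961183;  |Δ| = 1.251183
F(5.961183) = -3.464297
x3 = 5.961183 − (-3.464297)·(1.251183)/(13.351603) = 6.285823;  |Δ| = 0.324640
F(6.285823) = 0.511576
x4 = 6.285823 − 0.511576·(0.324640)/(3.975873) = 6.244052;  |Δ| = 0.041772
F(6.244052) = -0.011816
x5 = 6.244052 − (-0.011816)·(-0.041772)/(-0.523392) = 6.244995;  |Δ| = 0.000943
|x5 − x4| = 0.000943 < 10^{-2}

n = 5, x_n = 6.2450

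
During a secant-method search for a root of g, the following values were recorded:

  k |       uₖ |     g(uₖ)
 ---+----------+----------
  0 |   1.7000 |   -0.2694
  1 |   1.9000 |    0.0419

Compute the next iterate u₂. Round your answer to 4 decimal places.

u₂ = 1.9000 − 0.0419·(1.9000 − 1.7000) / (0.0419 − (-0.2694))
   = 1.9000 − (0.008380)/(0.311300) = 1.873081

1.8731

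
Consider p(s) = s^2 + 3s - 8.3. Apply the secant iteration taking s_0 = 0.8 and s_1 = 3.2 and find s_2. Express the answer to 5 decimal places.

1.55143

p(0.8) = -5.2600000, p(3.2) = 11.5400000
s_2 = 3.2000000 − 11.5400000·(3.2000000 − 0.8000000) / (11.5400000 − (-5.2600000)) = 3.2000000 − (27.6960000)/(16.8000000) = 1.5514286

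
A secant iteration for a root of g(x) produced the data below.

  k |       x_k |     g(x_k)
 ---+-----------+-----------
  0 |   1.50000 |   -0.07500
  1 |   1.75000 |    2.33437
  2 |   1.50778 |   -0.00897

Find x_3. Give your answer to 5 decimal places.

1.50871

x_3 = 1.50778 − (-0.00897)·(1.50778 − 1.75000) / (-0.00897 − 2.33437)
   = 1.50778 − (0.0021727)/(-2.3433400) = 1.5087072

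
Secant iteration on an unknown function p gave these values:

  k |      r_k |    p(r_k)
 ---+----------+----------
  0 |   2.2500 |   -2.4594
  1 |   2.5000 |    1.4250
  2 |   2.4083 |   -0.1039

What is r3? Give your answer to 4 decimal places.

2.4145

r3 = 2.4083 − (-0.1039)·(2.4083 − 2.5000) / (-0.1039 − 1.4250)
   = 2.4083 − (0.009528)/(-1.528900) = 2.414532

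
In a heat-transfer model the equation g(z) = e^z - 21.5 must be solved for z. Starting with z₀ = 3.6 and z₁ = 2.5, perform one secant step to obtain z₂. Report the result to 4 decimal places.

g(3.6) = 15.098234, g(2.5) = -9.317506
z₂ = 2.500000 − (-9.317506)·(2.500000 − 3.600000) / (-9.317506 − 15.098234) = 2.500000 − (10.249257)/(-24.415740) = 2.919781

2.9198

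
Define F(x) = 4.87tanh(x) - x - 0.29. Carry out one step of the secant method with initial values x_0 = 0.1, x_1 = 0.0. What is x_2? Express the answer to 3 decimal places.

0.075

F(0.1) = 0.09538, F(0.0) = -0.29000
x_2 = 0.00000 − (-0.29000)·(0.00000 − 0.10000) / (-0.29000 − 0.09538) = 0.00000 − (0.02900)/(-0.38538) = 0.07525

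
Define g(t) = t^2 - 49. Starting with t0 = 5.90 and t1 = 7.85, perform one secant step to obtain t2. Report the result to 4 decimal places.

g(5.90) = -14.190000, g(7.85) = 12.622500
t2 = 7.850000 − 12.622500·(7.850000 − 5.900000) / (12.622500 − (-14.190000)) = 7.850000 − (24.613875)/(26.812500) = 6.932000

6.9320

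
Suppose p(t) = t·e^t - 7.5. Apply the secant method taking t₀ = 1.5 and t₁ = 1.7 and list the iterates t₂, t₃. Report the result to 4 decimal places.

p(1.5) = -0.777466, p(1.7) = 1.805711
t₂ = 1.700000 − 1.805711·(1.700000 − 1.500000) / (1.805711 − (-0.777466)) = 1.700000 − (0.361142)/(2.583177) = 1.560195
p(1.560195) = -0.073868
t₃ = 1.560195 − (-0.073868)·(1.560195 − 1.700000) / (-0.073868 − 1.805711) = 1.560195 − (0.010327)/(-1.879578) = 1.565689

1.5602, 1.5657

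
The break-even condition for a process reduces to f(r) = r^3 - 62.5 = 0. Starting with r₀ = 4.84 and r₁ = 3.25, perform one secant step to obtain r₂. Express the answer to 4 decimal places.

f(4.84) = 50.879904, f(3.25) = -28.171875
r₂ = 3.250000 − (-28.171875)·(3.250000 − 4.840000) / (-28.171875 − 50.879904) = 3.250000 − (44.793281)/(-79.051779) = 3.816632

3.8166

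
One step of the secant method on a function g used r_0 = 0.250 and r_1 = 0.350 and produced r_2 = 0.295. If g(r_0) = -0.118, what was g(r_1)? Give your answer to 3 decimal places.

0.144

The secant line through (0.250, -0.118) and (0.350, g(r_1)) crosses zero at r_2 = 0.295.
So (0.250, -0.118), (0.350, g(r_1)), (0.295, 0) are collinear:
g(r_1) = -0.118 · (0.350 − 0.295) / (0.250 − 0.295) = -0.118 · (0.05500)/(-0.04500) = 0.14422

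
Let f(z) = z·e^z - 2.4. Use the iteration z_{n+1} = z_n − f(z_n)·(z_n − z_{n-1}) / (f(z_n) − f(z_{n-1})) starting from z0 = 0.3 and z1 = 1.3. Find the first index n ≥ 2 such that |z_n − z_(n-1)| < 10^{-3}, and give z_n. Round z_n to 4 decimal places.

f(0.3) = -1.995042, f(1.3) = 2.370086
z2 = 1.300000 − 2.370086·(1.000000)/(4.365128) = 0.757041;  |Δ| = 0.542959
f(0.757041) = -0.786020
z3 = 0.757041 − (-0.786020)·(-0.542959)/(-3.156106) = 0.892264;  |Δ| = 0.135223
f(0.892264) = -0.222299
z4 = 0.892264 − (-0.222299)·(0.135223)/(0.563721) = 0.945587;  |Δ| = 0.053324
f(0.945587) = 0.034250
z5 = 0.945587 − 0.034250·(0.053324)/(0.256548) = 0.938469;  |Δ| = 0.007119
f(0.938469) = -0.001214
z6 = 0.938469 − (-0.001214)·(-0.007119)/(-0.035464) = 0.938712;  |Δ| = 0.000244
|z6 − z5| = 0.000244 < 10^{-3}

n = 6, z_n = 0.9387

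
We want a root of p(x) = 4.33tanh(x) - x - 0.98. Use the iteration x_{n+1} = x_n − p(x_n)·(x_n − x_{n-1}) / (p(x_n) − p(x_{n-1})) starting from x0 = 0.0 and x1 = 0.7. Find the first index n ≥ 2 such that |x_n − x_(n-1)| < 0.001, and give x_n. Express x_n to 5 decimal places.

p(0.0) = -0.9800000, p(0.7) = 0.9369125
x2 = 0.7000000 − 0.9369125·(0.7000000)/(1.9169125) = 0.3578671;  |Δ| = 0.3421329
p(0.3578671) = 0.1487690
x3 = 0.3578671 − 0.1487690·(-0.3421329)/(-0.7881435) = 0.2932866;  |Δ| = 0.0645806
p(0.2932866) = -0.0385569
x4 = 0.2932866 − (-0.0385569)·(-0.0645806)/(-0.1873259) = 0.3065791;  |Δ| = 0.0132925
p(0.3065791) = 0.0008241
x5 = 0.3065791 − 0.0008241·(0.0132925)/(0.0393811) = 0.3063009;  |Δ| = 0.0002782
|x5 − x4| = 0.0002782 < 0.001

n = 5, x_n = 0.30630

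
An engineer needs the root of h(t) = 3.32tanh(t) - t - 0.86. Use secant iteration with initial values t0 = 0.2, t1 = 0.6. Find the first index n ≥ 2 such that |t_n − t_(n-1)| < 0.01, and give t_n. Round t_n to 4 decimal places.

h(0.2) = -0.404714, h(0.6) = 0.323005
t2 = 0.600000 − 0.323005·(0.400000)/(0.727718) = 0.422456;  |Δ| = 0.177544
h(0.422456) = 0.042216
t3 = 0.422456 − 0.042216·(-0.177544)/(-0.280788) = 0.395763;  |Δ| = 0.026693
h(0.395763) = -0.006388
t4 = 0.395763 − (-0.006388)·(-0.026693)/(-0.048604) = 0.399271;  |Δ| = 0.003508
|t4 − t3| = 0.003508 < 0.01

n = 4, t_n = 0.3993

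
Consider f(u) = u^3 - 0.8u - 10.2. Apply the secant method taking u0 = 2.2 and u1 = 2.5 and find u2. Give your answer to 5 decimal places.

f(2.2) = -1.3120000, f(2.5) = 3.4250000
u2 = 2.5000000 − 3.4250000·(2.5000000 − 2.2000000) / (3.4250000 − (-1.3120000)) = 2.5000000 − (1.0275000)/(4.7370000) = 2.2830906

2.28309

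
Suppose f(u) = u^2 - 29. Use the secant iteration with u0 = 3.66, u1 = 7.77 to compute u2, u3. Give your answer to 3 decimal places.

5.025, 5.318

f(3.66) = -15.60440, f(7.77) = 31.37290
u2 = 7.77000 − 31.37290·(7.77000 − 3.66000) / (31.37290 − (-15.60440)) = 7.77000 − (128.94262)/(46.97730) = 5.02521
f(5.02521) = -3.74722
u3 = 5.02521 − (-3.74722)·(5.02521 − 7.77000) / (-3.74722 − 31.37290) = 5.02521 − (10.28532)/(-35.12012) = 5.31808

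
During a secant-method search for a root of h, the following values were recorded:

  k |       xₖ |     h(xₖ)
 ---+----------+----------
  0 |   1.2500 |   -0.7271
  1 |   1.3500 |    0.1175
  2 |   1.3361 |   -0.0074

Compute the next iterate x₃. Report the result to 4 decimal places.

1.3369

x₃ = 1.3361 − (-0.0074)·(1.3361 − 1.3500) / (-0.0074 − 0.1175)
   = 1.3361 − (0.000103)/(-0.124900) = 1.336924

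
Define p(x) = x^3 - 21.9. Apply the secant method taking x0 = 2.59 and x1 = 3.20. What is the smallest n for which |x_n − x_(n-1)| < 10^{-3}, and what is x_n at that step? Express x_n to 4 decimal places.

n = 5, x_n = 2.7978

p(2.59) = -4.526021, p(3.20) = 10.868000
x2 = 3.200000 − 10.868000·(0.610000)/(15.394021) = 2.769347;  |Δ| = 0.430653
p(2.769347) = -0.661093
x3 = 2.769347 − (-0.661093)·(-0.430653)/(-11.529093) = 2.794041;  |Δ| = 0.024694
p(2.794041) = -0.087851
x4 = 2.794041 − (-0.087851)·(0.024694)/(0.573241) = 2.797826;  |Δ| = 0.003784
p(2.797826) = 0.000901
x5 = 2.797826 − 0.000901·(0.003784)/(0.088753) = 2.797787;  |Δ| = 0.000038
|x5 − x4| = 0.000038 < 10^{-3}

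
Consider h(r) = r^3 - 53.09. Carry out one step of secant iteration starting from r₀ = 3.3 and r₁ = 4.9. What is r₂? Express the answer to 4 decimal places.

h(3.3) = -17.153000, h(4.9) = 64.559000
r₂ = 4.900000 − 64.559000·(4.900000 − 3.300000) / (64.559000 − (-17.153000)) = 4.900000 − (103.294400)/(81.712000) = 3.635872

3.6359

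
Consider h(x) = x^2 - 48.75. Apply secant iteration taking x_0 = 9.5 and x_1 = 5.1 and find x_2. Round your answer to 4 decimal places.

h(9.5) = 41.500000, h(5.1) = -22.740000
x_2 = 5.100000 − (-22.740000)·(5.100000 − 9.500000) / (-22.740000 − 41.500000) = 5.100000 − (100.056000)/(-64.240000) = 6.657534

6.6575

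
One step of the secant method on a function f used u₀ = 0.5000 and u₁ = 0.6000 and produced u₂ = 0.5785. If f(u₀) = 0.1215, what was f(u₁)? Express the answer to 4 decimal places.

The secant line through (0.5000, 0.1215) and (0.6000, f(u₁)) crosses zero at u₂ = 0.5785.
So (0.5000, 0.1215), (0.6000, f(u₁)), (0.5785, 0) are collinear:
f(u₁) = 0.1215 · (0.6000 − 0.5785) / (0.5000 − 0.5785) = 0.1215 · (0.021500)/(-0.078500) = -0.033277

-0.0333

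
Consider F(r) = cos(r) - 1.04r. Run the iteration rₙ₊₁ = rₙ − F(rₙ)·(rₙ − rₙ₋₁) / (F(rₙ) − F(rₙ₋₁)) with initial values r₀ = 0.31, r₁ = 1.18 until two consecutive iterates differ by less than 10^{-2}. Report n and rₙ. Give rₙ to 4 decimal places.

F(0.31) = 0.629934, F(1.18) = -0.846275
r₂ = 1.180000 − (-0.846275)·(0.870000)/(-1.476209) = 0.681250;  |Δ| = 0.498750
F(0.681250) = 0.068286
r₃ = 0.681250 − 0.068286·(-0.498750)/(0.914562) = 0.718489;  |Δ| = 0.037240
F(0.718489) = 0.005572
r₄ = 0.718489 − 0.005572·(0.037240)/(-0.062714) = 0.721798;  |Δ| = 0.003309
|r₄ − r₃| = 0.003309 < 10^{-2}

n = 4, rₙ = 0.7218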